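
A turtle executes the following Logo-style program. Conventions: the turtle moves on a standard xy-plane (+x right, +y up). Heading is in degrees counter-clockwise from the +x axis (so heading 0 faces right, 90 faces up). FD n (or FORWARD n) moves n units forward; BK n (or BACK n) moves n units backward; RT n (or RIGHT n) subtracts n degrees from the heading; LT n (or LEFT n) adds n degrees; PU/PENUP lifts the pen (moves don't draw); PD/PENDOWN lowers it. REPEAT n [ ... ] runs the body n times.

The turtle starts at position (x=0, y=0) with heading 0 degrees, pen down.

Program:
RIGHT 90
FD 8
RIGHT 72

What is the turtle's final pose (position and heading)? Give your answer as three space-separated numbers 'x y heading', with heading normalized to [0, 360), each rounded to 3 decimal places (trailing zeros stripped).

Executing turtle program step by step:
Start: pos=(0,0), heading=0, pen down
RT 90: heading 0 -> 270
FD 8: (0,0) -> (0,-8) [heading=270, draw]
RT 72: heading 270 -> 198
Final: pos=(0,-8), heading=198, 1 segment(s) drawn

Answer: 0 -8 198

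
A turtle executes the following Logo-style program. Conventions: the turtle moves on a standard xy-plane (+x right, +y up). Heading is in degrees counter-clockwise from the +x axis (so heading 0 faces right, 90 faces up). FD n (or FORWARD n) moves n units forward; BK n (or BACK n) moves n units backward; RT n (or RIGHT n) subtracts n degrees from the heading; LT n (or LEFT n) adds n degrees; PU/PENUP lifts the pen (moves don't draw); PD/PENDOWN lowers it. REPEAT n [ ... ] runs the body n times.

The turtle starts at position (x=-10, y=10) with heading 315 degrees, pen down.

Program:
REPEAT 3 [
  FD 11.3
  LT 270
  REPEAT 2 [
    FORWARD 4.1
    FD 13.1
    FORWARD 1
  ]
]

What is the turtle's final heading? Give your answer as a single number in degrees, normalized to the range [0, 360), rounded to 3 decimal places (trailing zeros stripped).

Executing turtle program step by step:
Start: pos=(-10,10), heading=315, pen down
REPEAT 3 [
  -- iteration 1/3 --
  FD 11.3: (-10,10) -> (-2.01,2.01) [heading=315, draw]
  LT 270: heading 315 -> 225
  REPEAT 2 [
    -- iteration 1/2 --
    FD 4.1: (-2.01,2.01) -> (-4.909,-0.889) [heading=225, draw]
    FD 13.1: (-4.909,-0.889) -> (-14.172,-10.153) [heading=225, draw]
    FD 1: (-14.172,-10.153) -> (-14.879,-10.86) [heading=225, draw]
    -- iteration 2/2 --
    FD 4.1: (-14.879,-10.86) -> (-17.778,-13.759) [heading=225, draw]
    FD 13.1: (-17.778,-13.759) -> (-27.041,-23.022) [heading=225, draw]
    FD 1: (-27.041,-23.022) -> (-27.748,-23.729) [heading=225, draw]
  ]
  -- iteration 2/3 --
  FD 11.3: (-27.748,-23.729) -> (-35.739,-31.719) [heading=225, draw]
  LT 270: heading 225 -> 135
  REPEAT 2 [
    -- iteration 1/2 --
    FD 4.1: (-35.739,-31.719) -> (-38.638,-28.82) [heading=135, draw]
    FD 13.1: (-38.638,-28.82) -> (-47.901,-19.557) [heading=135, draw]
    FD 1: (-47.901,-19.557) -> (-48.608,-18.85) [heading=135, draw]
    -- iteration 2/2 --
    FD 4.1: (-48.608,-18.85) -> (-51.507,-15.951) [heading=135, draw]
    FD 13.1: (-51.507,-15.951) -> (-60.77,-6.688) [heading=135, draw]
    FD 1: (-60.77,-6.688) -> (-61.477,-5.981) [heading=135, draw]
  ]
  -- iteration 3/3 --
  FD 11.3: (-61.477,-5.981) -> (-69.468,2.01) [heading=135, draw]
  LT 270: heading 135 -> 45
  REPEAT 2 [
    -- iteration 1/2 --
    FD 4.1: (-69.468,2.01) -> (-66.569,4.909) [heading=45, draw]
    FD 13.1: (-66.569,4.909) -> (-57.305,14.172) [heading=45, draw]
    FD 1: (-57.305,14.172) -> (-56.598,14.879) [heading=45, draw]
    -- iteration 2/2 --
    FD 4.1: (-56.598,14.879) -> (-53.699,17.778) [heading=45, draw]
    FD 13.1: (-53.699,17.778) -> (-44.436,27.041) [heading=45, draw]
    FD 1: (-44.436,27.041) -> (-43.729,27.748) [heading=45, draw]
  ]
]
Final: pos=(-43.729,27.748), heading=45, 21 segment(s) drawn

Answer: 45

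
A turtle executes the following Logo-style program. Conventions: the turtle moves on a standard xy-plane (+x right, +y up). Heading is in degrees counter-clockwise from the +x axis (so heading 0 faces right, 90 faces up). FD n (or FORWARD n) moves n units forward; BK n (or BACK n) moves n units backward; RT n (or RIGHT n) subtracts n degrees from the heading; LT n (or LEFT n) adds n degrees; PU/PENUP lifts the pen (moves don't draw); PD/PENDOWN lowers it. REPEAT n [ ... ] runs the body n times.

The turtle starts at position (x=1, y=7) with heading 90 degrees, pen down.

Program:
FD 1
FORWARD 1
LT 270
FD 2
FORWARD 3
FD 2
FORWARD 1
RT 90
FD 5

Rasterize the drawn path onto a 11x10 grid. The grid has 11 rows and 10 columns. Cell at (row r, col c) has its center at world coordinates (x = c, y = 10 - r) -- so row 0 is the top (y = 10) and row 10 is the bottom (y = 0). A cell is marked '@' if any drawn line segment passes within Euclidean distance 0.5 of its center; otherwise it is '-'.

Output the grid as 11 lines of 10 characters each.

Answer: ----------
-@@@@@@@@@
-@-------@
-@-------@
---------@
---------@
---------@
----------
----------
----------
----------

Derivation:
Segment 0: (1,7) -> (1,8)
Segment 1: (1,8) -> (1,9)
Segment 2: (1,9) -> (3,9)
Segment 3: (3,9) -> (6,9)
Segment 4: (6,9) -> (8,9)
Segment 5: (8,9) -> (9,9)
Segment 6: (9,9) -> (9,4)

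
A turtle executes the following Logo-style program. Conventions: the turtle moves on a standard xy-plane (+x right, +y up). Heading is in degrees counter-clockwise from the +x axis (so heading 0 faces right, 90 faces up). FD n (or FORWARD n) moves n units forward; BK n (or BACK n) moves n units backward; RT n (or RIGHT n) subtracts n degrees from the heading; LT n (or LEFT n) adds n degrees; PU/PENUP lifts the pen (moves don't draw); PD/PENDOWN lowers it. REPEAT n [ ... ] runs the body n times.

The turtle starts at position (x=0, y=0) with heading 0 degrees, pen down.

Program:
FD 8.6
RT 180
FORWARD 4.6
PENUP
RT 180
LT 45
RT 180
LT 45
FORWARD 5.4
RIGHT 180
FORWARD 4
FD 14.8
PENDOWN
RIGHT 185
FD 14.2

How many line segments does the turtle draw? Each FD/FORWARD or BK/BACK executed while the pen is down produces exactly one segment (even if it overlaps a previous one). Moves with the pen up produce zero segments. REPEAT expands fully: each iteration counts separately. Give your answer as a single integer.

Executing turtle program step by step:
Start: pos=(0,0), heading=0, pen down
FD 8.6: (0,0) -> (8.6,0) [heading=0, draw]
RT 180: heading 0 -> 180
FD 4.6: (8.6,0) -> (4,0) [heading=180, draw]
PU: pen up
RT 180: heading 180 -> 0
LT 45: heading 0 -> 45
RT 180: heading 45 -> 225
LT 45: heading 225 -> 270
FD 5.4: (4,0) -> (4,-5.4) [heading=270, move]
RT 180: heading 270 -> 90
FD 4: (4,-5.4) -> (4,-1.4) [heading=90, move]
FD 14.8: (4,-1.4) -> (4,13.4) [heading=90, move]
PD: pen down
RT 185: heading 90 -> 265
FD 14.2: (4,13.4) -> (2.762,-0.746) [heading=265, draw]
Final: pos=(2.762,-0.746), heading=265, 3 segment(s) drawn
Segments drawn: 3

Answer: 3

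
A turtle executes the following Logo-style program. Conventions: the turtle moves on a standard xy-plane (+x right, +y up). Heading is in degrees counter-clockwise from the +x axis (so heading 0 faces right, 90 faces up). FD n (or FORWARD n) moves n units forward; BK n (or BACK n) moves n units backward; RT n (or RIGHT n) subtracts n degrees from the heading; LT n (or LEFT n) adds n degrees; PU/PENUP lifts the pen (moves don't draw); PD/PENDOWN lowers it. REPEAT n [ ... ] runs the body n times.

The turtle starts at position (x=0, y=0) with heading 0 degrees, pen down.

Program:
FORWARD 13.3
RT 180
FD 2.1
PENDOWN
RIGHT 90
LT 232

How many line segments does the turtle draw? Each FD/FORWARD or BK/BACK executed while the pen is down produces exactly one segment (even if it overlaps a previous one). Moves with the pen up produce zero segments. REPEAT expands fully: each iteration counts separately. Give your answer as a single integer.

Answer: 2

Derivation:
Executing turtle program step by step:
Start: pos=(0,0), heading=0, pen down
FD 13.3: (0,0) -> (13.3,0) [heading=0, draw]
RT 180: heading 0 -> 180
FD 2.1: (13.3,0) -> (11.2,0) [heading=180, draw]
PD: pen down
RT 90: heading 180 -> 90
LT 232: heading 90 -> 322
Final: pos=(11.2,0), heading=322, 2 segment(s) drawn
Segments drawn: 2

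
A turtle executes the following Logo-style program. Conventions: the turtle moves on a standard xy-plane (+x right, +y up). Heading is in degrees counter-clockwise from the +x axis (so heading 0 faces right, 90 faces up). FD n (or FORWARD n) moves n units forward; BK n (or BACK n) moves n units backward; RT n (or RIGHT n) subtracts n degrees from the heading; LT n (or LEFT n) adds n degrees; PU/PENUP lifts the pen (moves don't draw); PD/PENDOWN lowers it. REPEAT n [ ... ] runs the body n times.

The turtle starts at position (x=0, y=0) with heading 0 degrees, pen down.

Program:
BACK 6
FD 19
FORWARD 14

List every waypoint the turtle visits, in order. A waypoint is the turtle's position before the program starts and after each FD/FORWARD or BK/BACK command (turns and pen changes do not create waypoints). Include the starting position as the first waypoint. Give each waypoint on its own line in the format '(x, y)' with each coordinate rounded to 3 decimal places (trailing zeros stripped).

Executing turtle program step by step:
Start: pos=(0,0), heading=0, pen down
BK 6: (0,0) -> (-6,0) [heading=0, draw]
FD 19: (-6,0) -> (13,0) [heading=0, draw]
FD 14: (13,0) -> (27,0) [heading=0, draw]
Final: pos=(27,0), heading=0, 3 segment(s) drawn
Waypoints (4 total):
(0, 0)
(-6, 0)
(13, 0)
(27, 0)

Answer: (0, 0)
(-6, 0)
(13, 0)
(27, 0)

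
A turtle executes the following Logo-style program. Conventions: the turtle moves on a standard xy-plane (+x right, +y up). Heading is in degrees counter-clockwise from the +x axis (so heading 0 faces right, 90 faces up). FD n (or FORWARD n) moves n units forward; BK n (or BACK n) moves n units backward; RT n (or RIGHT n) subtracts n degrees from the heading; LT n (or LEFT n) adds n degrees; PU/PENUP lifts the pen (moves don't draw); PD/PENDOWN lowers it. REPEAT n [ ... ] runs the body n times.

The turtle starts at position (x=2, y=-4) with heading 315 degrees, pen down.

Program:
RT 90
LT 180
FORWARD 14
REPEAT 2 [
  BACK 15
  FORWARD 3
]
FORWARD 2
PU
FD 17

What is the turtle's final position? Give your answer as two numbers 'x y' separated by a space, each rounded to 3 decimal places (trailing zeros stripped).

Answer: 8.364 2.364

Derivation:
Executing turtle program step by step:
Start: pos=(2,-4), heading=315, pen down
RT 90: heading 315 -> 225
LT 180: heading 225 -> 45
FD 14: (2,-4) -> (11.899,5.899) [heading=45, draw]
REPEAT 2 [
  -- iteration 1/2 --
  BK 15: (11.899,5.899) -> (1.293,-4.707) [heading=45, draw]
  FD 3: (1.293,-4.707) -> (3.414,-2.586) [heading=45, draw]
  -- iteration 2/2 --
  BK 15: (3.414,-2.586) -> (-7.192,-13.192) [heading=45, draw]
  FD 3: (-7.192,-13.192) -> (-5.071,-11.071) [heading=45, draw]
]
FD 2: (-5.071,-11.071) -> (-3.657,-9.657) [heading=45, draw]
PU: pen up
FD 17: (-3.657,-9.657) -> (8.364,2.364) [heading=45, move]
Final: pos=(8.364,2.364), heading=45, 6 segment(s) drawn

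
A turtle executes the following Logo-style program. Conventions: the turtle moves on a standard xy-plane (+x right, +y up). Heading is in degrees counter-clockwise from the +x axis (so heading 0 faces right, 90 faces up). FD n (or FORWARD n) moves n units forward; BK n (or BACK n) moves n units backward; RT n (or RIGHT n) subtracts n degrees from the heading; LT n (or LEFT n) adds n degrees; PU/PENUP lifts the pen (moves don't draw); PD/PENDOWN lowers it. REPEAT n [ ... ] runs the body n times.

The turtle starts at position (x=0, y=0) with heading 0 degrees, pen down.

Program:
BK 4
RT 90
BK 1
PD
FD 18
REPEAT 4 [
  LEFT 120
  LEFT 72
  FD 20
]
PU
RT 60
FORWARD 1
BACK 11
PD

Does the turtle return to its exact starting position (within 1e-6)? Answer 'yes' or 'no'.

Answer: no

Derivation:
Executing turtle program step by step:
Start: pos=(0,0), heading=0, pen down
BK 4: (0,0) -> (-4,0) [heading=0, draw]
RT 90: heading 0 -> 270
BK 1: (-4,0) -> (-4,1) [heading=270, draw]
PD: pen down
FD 18: (-4,1) -> (-4,-17) [heading=270, draw]
REPEAT 4 [
  -- iteration 1/4 --
  LT 120: heading 270 -> 30
  LT 72: heading 30 -> 102
  FD 20: (-4,-17) -> (-8.158,2.563) [heading=102, draw]
  -- iteration 2/4 --
  LT 120: heading 102 -> 222
  LT 72: heading 222 -> 294
  FD 20: (-8.158,2.563) -> (-0.024,-15.708) [heading=294, draw]
  -- iteration 3/4 --
  LT 120: heading 294 -> 54
  LT 72: heading 54 -> 126
  FD 20: (-0.024,-15.708) -> (-11.779,0.472) [heading=126, draw]
  -- iteration 4/4 --
  LT 120: heading 126 -> 246
  LT 72: heading 246 -> 318
  FD 20: (-11.779,0.472) -> (3.084,-12.91) [heading=318, draw]
]
PU: pen up
RT 60: heading 318 -> 258
FD 1: (3.084,-12.91) -> (2.876,-13.888) [heading=258, move]
BK 11: (2.876,-13.888) -> (5.163,-3.129) [heading=258, move]
PD: pen down
Final: pos=(5.163,-3.129), heading=258, 7 segment(s) drawn

Start position: (0, 0)
Final position: (5.163, -3.129)
Distance = 6.037; >= 1e-6 -> NOT closed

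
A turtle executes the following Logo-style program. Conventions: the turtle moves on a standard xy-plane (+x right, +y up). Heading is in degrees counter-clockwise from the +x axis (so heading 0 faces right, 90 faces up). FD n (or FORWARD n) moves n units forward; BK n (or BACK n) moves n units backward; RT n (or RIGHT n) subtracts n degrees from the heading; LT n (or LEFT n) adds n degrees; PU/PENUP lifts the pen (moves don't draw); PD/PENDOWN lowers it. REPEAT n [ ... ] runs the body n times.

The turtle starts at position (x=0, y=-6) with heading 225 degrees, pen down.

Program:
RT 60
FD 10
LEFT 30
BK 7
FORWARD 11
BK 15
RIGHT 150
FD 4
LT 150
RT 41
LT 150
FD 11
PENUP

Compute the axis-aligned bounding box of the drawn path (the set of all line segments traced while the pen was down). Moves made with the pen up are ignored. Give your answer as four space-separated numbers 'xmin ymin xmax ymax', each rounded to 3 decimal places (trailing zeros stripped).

Answer: -13.523 -6.856 9.945 2.264

Derivation:
Executing turtle program step by step:
Start: pos=(0,-6), heading=225, pen down
RT 60: heading 225 -> 165
FD 10: (0,-6) -> (-9.659,-3.412) [heading=165, draw]
LT 30: heading 165 -> 195
BK 7: (-9.659,-3.412) -> (-2.898,-1.6) [heading=195, draw]
FD 11: (-2.898,-1.6) -> (-13.523,-4.447) [heading=195, draw]
BK 15: (-13.523,-4.447) -> (0.966,-0.565) [heading=195, draw]
RT 150: heading 195 -> 45
FD 4: (0.966,-0.565) -> (3.794,2.264) [heading=45, draw]
LT 150: heading 45 -> 195
RT 41: heading 195 -> 154
LT 150: heading 154 -> 304
FD 11: (3.794,2.264) -> (9.945,-6.856) [heading=304, draw]
PU: pen up
Final: pos=(9.945,-6.856), heading=304, 6 segment(s) drawn

Segment endpoints: x in {-13.523, -9.659, -2.898, 0, 0.966, 3.794, 9.945}, y in {-6.856, -6, -4.447, -3.412, -1.6, -0.565, 2.264}
xmin=-13.523, ymin=-6.856, xmax=9.945, ymax=2.264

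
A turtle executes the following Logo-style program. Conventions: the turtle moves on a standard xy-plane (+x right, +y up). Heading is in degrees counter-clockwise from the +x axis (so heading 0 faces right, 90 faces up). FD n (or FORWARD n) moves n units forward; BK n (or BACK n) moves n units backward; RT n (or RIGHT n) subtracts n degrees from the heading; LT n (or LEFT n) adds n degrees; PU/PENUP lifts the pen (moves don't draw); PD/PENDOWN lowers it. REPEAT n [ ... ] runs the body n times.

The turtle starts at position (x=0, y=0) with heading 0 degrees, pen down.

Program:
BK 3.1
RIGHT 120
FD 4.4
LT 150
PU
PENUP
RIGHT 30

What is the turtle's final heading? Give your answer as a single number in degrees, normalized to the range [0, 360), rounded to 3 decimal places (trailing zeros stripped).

Executing turtle program step by step:
Start: pos=(0,0), heading=0, pen down
BK 3.1: (0,0) -> (-3.1,0) [heading=0, draw]
RT 120: heading 0 -> 240
FD 4.4: (-3.1,0) -> (-5.3,-3.811) [heading=240, draw]
LT 150: heading 240 -> 30
PU: pen up
PU: pen up
RT 30: heading 30 -> 0
Final: pos=(-5.3,-3.811), heading=0, 2 segment(s) drawn

Answer: 0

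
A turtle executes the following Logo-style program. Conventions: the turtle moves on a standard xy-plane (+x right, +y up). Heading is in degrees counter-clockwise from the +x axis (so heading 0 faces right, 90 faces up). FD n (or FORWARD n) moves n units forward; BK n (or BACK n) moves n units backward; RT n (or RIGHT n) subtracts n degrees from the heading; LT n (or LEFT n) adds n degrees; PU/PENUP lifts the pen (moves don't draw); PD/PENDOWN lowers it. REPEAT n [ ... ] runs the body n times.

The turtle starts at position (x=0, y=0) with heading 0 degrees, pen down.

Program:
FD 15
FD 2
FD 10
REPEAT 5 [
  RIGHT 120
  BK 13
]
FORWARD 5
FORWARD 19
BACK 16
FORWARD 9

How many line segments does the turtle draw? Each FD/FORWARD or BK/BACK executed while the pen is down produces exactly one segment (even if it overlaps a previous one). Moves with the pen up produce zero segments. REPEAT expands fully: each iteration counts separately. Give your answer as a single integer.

Answer: 12

Derivation:
Executing turtle program step by step:
Start: pos=(0,0), heading=0, pen down
FD 15: (0,0) -> (15,0) [heading=0, draw]
FD 2: (15,0) -> (17,0) [heading=0, draw]
FD 10: (17,0) -> (27,0) [heading=0, draw]
REPEAT 5 [
  -- iteration 1/5 --
  RT 120: heading 0 -> 240
  BK 13: (27,0) -> (33.5,11.258) [heading=240, draw]
  -- iteration 2/5 --
  RT 120: heading 240 -> 120
  BK 13: (33.5,11.258) -> (40,0) [heading=120, draw]
  -- iteration 3/5 --
  RT 120: heading 120 -> 0
  BK 13: (40,0) -> (27,0) [heading=0, draw]
  -- iteration 4/5 --
  RT 120: heading 0 -> 240
  BK 13: (27,0) -> (33.5,11.258) [heading=240, draw]
  -- iteration 5/5 --
  RT 120: heading 240 -> 120
  BK 13: (33.5,11.258) -> (40,0) [heading=120, draw]
]
FD 5: (40,0) -> (37.5,4.33) [heading=120, draw]
FD 19: (37.5,4.33) -> (28,20.785) [heading=120, draw]
BK 16: (28,20.785) -> (36,6.928) [heading=120, draw]
FD 9: (36,6.928) -> (31.5,14.722) [heading=120, draw]
Final: pos=(31.5,14.722), heading=120, 12 segment(s) drawn
Segments drawn: 12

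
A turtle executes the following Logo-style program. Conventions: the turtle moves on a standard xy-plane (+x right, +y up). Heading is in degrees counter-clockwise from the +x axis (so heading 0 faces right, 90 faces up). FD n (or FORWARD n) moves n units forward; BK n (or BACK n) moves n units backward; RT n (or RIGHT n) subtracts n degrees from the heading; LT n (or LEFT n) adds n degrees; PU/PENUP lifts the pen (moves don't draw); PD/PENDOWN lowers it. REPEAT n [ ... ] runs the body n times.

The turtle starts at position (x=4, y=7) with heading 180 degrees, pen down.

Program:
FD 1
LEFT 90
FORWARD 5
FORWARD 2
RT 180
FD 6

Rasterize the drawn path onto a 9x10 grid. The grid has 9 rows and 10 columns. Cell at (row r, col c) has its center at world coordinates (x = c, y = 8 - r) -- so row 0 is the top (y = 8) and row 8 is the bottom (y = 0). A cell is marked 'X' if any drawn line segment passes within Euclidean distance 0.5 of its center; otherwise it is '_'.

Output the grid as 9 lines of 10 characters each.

Answer: __________
___XX_____
___X______
___X______
___X______
___X______
___X______
___X______
___X______

Derivation:
Segment 0: (4,7) -> (3,7)
Segment 1: (3,7) -> (3,2)
Segment 2: (3,2) -> (3,0)
Segment 3: (3,0) -> (3,6)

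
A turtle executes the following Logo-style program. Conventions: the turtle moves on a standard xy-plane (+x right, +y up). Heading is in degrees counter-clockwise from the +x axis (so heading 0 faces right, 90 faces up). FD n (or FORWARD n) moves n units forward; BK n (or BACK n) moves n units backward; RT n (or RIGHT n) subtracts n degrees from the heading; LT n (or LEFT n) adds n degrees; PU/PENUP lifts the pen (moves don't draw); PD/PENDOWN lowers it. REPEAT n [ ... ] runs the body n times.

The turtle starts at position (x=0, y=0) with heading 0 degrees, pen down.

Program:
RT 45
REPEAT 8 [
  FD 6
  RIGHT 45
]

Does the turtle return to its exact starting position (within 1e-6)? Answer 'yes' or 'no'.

Answer: yes

Derivation:
Executing turtle program step by step:
Start: pos=(0,0), heading=0, pen down
RT 45: heading 0 -> 315
REPEAT 8 [
  -- iteration 1/8 --
  FD 6: (0,0) -> (4.243,-4.243) [heading=315, draw]
  RT 45: heading 315 -> 270
  -- iteration 2/8 --
  FD 6: (4.243,-4.243) -> (4.243,-10.243) [heading=270, draw]
  RT 45: heading 270 -> 225
  -- iteration 3/8 --
  FD 6: (4.243,-10.243) -> (0,-14.485) [heading=225, draw]
  RT 45: heading 225 -> 180
  -- iteration 4/8 --
  FD 6: (0,-14.485) -> (-6,-14.485) [heading=180, draw]
  RT 45: heading 180 -> 135
  -- iteration 5/8 --
  FD 6: (-6,-14.485) -> (-10.243,-10.243) [heading=135, draw]
  RT 45: heading 135 -> 90
  -- iteration 6/8 --
  FD 6: (-10.243,-10.243) -> (-10.243,-4.243) [heading=90, draw]
  RT 45: heading 90 -> 45
  -- iteration 7/8 --
  FD 6: (-10.243,-4.243) -> (-6,0) [heading=45, draw]
  RT 45: heading 45 -> 0
  -- iteration 8/8 --
  FD 6: (-6,0) -> (0,0) [heading=0, draw]
  RT 45: heading 0 -> 315
]
Final: pos=(0,0), heading=315, 8 segment(s) drawn

Start position: (0, 0)
Final position: (0, 0)
Distance = 0; < 1e-6 -> CLOSED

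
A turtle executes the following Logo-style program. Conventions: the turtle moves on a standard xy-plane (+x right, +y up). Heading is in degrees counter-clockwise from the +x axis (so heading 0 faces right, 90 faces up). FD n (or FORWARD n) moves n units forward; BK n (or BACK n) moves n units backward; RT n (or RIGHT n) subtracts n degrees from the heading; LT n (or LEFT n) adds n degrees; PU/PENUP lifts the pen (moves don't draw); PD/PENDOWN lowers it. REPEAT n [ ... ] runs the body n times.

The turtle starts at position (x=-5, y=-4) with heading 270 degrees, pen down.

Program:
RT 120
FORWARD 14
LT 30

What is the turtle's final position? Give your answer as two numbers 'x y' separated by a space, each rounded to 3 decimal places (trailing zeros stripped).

Answer: -17.124 3

Derivation:
Executing turtle program step by step:
Start: pos=(-5,-4), heading=270, pen down
RT 120: heading 270 -> 150
FD 14: (-5,-4) -> (-17.124,3) [heading=150, draw]
LT 30: heading 150 -> 180
Final: pos=(-17.124,3), heading=180, 1 segment(s) drawn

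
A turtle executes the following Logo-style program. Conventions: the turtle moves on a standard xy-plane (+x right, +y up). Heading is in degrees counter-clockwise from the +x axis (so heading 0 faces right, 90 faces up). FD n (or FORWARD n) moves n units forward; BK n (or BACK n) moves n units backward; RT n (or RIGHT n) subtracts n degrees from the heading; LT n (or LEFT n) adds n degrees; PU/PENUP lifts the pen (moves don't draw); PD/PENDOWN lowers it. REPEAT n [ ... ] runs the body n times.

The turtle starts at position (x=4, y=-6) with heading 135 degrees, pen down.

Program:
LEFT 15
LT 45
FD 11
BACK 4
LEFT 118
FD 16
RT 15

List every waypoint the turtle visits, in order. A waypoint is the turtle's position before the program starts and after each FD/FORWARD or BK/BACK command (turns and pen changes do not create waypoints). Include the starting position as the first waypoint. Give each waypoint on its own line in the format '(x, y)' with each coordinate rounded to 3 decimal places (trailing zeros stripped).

Executing turtle program step by step:
Start: pos=(4,-6), heading=135, pen down
LT 15: heading 135 -> 150
LT 45: heading 150 -> 195
FD 11: (4,-6) -> (-6.625,-8.847) [heading=195, draw]
BK 4: (-6.625,-8.847) -> (-2.761,-7.812) [heading=195, draw]
LT 118: heading 195 -> 313
FD 16: (-2.761,-7.812) -> (8.15,-19.513) [heading=313, draw]
RT 15: heading 313 -> 298
Final: pos=(8.15,-19.513), heading=298, 3 segment(s) drawn
Waypoints (4 total):
(4, -6)
(-6.625, -8.847)
(-2.761, -7.812)
(8.15, -19.513)

Answer: (4, -6)
(-6.625, -8.847)
(-2.761, -7.812)
(8.15, -19.513)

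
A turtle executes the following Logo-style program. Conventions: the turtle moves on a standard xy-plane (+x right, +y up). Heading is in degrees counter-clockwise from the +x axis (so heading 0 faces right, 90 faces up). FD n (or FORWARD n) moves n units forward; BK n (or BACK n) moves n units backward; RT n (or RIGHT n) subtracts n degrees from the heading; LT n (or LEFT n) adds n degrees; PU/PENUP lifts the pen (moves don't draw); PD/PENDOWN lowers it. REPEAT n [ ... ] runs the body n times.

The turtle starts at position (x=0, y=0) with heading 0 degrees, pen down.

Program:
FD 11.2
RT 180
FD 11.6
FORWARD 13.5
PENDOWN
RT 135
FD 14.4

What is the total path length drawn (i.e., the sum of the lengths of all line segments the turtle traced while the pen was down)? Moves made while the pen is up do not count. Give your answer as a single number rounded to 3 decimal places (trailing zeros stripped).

Answer: 50.7

Derivation:
Executing turtle program step by step:
Start: pos=(0,0), heading=0, pen down
FD 11.2: (0,0) -> (11.2,0) [heading=0, draw]
RT 180: heading 0 -> 180
FD 11.6: (11.2,0) -> (-0.4,0) [heading=180, draw]
FD 13.5: (-0.4,0) -> (-13.9,0) [heading=180, draw]
PD: pen down
RT 135: heading 180 -> 45
FD 14.4: (-13.9,0) -> (-3.718,10.182) [heading=45, draw]
Final: pos=(-3.718,10.182), heading=45, 4 segment(s) drawn

Segment lengths:
  seg 1: (0,0) -> (11.2,0), length = 11.2
  seg 2: (11.2,0) -> (-0.4,0), length = 11.6
  seg 3: (-0.4,0) -> (-13.9,0), length = 13.5
  seg 4: (-13.9,0) -> (-3.718,10.182), length = 14.4
Total = 50.7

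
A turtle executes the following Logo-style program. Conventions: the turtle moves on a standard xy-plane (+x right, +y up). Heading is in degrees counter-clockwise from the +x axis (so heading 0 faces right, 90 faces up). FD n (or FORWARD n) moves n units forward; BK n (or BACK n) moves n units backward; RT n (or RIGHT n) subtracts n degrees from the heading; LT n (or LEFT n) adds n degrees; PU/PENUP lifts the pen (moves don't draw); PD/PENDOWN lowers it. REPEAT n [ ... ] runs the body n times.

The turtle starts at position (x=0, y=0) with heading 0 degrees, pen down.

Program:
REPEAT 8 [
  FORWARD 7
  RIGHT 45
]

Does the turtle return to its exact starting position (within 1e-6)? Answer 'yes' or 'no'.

Answer: yes

Derivation:
Executing turtle program step by step:
Start: pos=(0,0), heading=0, pen down
REPEAT 8 [
  -- iteration 1/8 --
  FD 7: (0,0) -> (7,0) [heading=0, draw]
  RT 45: heading 0 -> 315
  -- iteration 2/8 --
  FD 7: (7,0) -> (11.95,-4.95) [heading=315, draw]
  RT 45: heading 315 -> 270
  -- iteration 3/8 --
  FD 7: (11.95,-4.95) -> (11.95,-11.95) [heading=270, draw]
  RT 45: heading 270 -> 225
  -- iteration 4/8 --
  FD 7: (11.95,-11.95) -> (7,-16.899) [heading=225, draw]
  RT 45: heading 225 -> 180
  -- iteration 5/8 --
  FD 7: (7,-16.899) -> (0,-16.899) [heading=180, draw]
  RT 45: heading 180 -> 135
  -- iteration 6/8 --
  FD 7: (0,-16.899) -> (-4.95,-11.95) [heading=135, draw]
  RT 45: heading 135 -> 90
  -- iteration 7/8 --
  FD 7: (-4.95,-11.95) -> (-4.95,-4.95) [heading=90, draw]
  RT 45: heading 90 -> 45
  -- iteration 8/8 --
  FD 7: (-4.95,-4.95) -> (0,0) [heading=45, draw]
  RT 45: heading 45 -> 0
]
Final: pos=(0,0), heading=0, 8 segment(s) drawn

Start position: (0, 0)
Final position: (0, 0)
Distance = 0; < 1e-6 -> CLOSED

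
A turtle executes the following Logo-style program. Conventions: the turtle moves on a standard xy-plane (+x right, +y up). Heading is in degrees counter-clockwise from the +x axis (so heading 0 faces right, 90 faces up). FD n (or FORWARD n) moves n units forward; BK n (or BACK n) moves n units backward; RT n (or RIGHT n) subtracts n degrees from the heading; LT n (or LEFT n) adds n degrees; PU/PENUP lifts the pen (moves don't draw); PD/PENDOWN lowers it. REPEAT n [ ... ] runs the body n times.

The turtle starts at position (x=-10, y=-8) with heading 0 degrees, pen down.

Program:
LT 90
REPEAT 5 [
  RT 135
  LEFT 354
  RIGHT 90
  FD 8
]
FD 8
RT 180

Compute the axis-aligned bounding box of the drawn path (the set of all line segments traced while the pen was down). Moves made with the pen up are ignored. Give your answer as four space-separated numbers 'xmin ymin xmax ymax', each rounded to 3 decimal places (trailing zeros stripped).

Executing turtle program step by step:
Start: pos=(-10,-8), heading=0, pen down
LT 90: heading 0 -> 90
REPEAT 5 [
  -- iteration 1/5 --
  RT 135: heading 90 -> 315
  LT 354: heading 315 -> 309
  RT 90: heading 309 -> 219
  FD 8: (-10,-8) -> (-16.217,-13.035) [heading=219, draw]
  -- iteration 2/5 --
  RT 135: heading 219 -> 84
  LT 354: heading 84 -> 78
  RT 90: heading 78 -> 348
  FD 8: (-16.217,-13.035) -> (-8.392,-14.698) [heading=348, draw]
  -- iteration 3/5 --
  RT 135: heading 348 -> 213
  LT 354: heading 213 -> 207
  RT 90: heading 207 -> 117
  FD 8: (-8.392,-14.698) -> (-12.024,-7.57) [heading=117, draw]
  -- iteration 4/5 --
  RT 135: heading 117 -> 342
  LT 354: heading 342 -> 336
  RT 90: heading 336 -> 246
  FD 8: (-12.024,-7.57) -> (-15.278,-14.878) [heading=246, draw]
  -- iteration 5/5 --
  RT 135: heading 246 -> 111
  LT 354: heading 111 -> 105
  RT 90: heading 105 -> 15
  FD 8: (-15.278,-14.878) -> (-7.55,-12.808) [heading=15, draw]
]
FD 8: (-7.55,-12.808) -> (0.177,-10.737) [heading=15, draw]
RT 180: heading 15 -> 195
Final: pos=(0.177,-10.737), heading=195, 6 segment(s) drawn

Segment endpoints: x in {-16.217, -15.278, -12.024, -10, -8.392, -7.55, 0.177}, y in {-14.878, -14.698, -13.035, -12.808, -10.737, -8, -7.57}
xmin=-16.217, ymin=-14.878, xmax=0.177, ymax=-7.57

Answer: -16.217 -14.878 0.177 -7.57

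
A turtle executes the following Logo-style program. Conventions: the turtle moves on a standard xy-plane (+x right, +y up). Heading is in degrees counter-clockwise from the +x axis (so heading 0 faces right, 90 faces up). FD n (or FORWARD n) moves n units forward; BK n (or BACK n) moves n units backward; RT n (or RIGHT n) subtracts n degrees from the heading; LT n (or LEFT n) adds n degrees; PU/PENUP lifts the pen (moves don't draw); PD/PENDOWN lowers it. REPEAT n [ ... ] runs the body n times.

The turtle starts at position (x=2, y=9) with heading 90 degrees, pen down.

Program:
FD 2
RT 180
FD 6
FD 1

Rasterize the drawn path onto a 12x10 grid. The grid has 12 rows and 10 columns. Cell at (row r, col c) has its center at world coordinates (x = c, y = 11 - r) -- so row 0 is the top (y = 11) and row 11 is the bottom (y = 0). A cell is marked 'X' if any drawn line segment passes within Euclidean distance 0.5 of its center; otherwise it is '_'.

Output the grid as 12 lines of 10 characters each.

Answer: __X_______
__X_______
__X_______
__X_______
__X_______
__X_______
__X_______
__X_______
__________
__________
__________
__________

Derivation:
Segment 0: (2,9) -> (2,11)
Segment 1: (2,11) -> (2,5)
Segment 2: (2,5) -> (2,4)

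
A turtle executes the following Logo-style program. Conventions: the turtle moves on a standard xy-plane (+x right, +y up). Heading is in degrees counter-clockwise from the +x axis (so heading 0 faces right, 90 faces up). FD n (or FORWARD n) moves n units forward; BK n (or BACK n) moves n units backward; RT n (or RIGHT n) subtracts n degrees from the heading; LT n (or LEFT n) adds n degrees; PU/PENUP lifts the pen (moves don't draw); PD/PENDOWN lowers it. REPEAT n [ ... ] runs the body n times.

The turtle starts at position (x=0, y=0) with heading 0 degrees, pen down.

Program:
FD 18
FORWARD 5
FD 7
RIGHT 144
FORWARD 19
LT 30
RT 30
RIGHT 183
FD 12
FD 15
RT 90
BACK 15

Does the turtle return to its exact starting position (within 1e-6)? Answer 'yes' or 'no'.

Executing turtle program step by step:
Start: pos=(0,0), heading=0, pen down
FD 18: (0,0) -> (18,0) [heading=0, draw]
FD 5: (18,0) -> (23,0) [heading=0, draw]
FD 7: (23,0) -> (30,0) [heading=0, draw]
RT 144: heading 0 -> 216
FD 19: (30,0) -> (14.629,-11.168) [heading=216, draw]
LT 30: heading 216 -> 246
RT 30: heading 246 -> 216
RT 183: heading 216 -> 33
FD 12: (14.629,-11.168) -> (24.693,-4.632) [heading=33, draw]
FD 15: (24.693,-4.632) -> (37.273,3.537) [heading=33, draw]
RT 90: heading 33 -> 303
BK 15: (37.273,3.537) -> (29.103,16.117) [heading=303, draw]
Final: pos=(29.103,16.117), heading=303, 7 segment(s) drawn

Start position: (0, 0)
Final position: (29.103, 16.117)
Distance = 33.268; >= 1e-6 -> NOT closed

Answer: no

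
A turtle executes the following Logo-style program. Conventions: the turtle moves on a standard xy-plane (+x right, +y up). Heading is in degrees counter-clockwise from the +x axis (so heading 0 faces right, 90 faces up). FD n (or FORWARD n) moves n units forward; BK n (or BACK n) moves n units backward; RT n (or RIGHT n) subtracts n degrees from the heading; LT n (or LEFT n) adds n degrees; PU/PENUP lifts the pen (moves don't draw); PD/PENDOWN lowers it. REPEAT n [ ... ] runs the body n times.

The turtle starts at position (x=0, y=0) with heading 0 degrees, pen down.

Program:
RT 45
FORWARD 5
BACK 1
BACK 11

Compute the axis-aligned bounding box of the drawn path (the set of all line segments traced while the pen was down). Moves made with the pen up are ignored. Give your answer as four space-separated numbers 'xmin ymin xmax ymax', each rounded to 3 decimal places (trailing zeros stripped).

Answer: -4.95 -3.536 3.536 4.95

Derivation:
Executing turtle program step by step:
Start: pos=(0,0), heading=0, pen down
RT 45: heading 0 -> 315
FD 5: (0,0) -> (3.536,-3.536) [heading=315, draw]
BK 1: (3.536,-3.536) -> (2.828,-2.828) [heading=315, draw]
BK 11: (2.828,-2.828) -> (-4.95,4.95) [heading=315, draw]
Final: pos=(-4.95,4.95), heading=315, 3 segment(s) drawn

Segment endpoints: x in {-4.95, 0, 2.828, 3.536}, y in {-3.536, -2.828, 0, 4.95}
xmin=-4.95, ymin=-3.536, xmax=3.536, ymax=4.95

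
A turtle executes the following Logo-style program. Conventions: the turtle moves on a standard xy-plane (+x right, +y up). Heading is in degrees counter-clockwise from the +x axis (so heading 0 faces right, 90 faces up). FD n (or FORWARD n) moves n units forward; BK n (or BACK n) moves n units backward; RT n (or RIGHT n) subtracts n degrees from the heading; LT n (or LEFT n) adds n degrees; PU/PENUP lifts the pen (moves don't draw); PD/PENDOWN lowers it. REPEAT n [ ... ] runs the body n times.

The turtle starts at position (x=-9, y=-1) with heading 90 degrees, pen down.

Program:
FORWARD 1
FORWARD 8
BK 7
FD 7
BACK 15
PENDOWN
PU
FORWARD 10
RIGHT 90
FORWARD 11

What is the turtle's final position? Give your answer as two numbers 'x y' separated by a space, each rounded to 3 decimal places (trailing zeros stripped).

Executing turtle program step by step:
Start: pos=(-9,-1), heading=90, pen down
FD 1: (-9,-1) -> (-9,0) [heading=90, draw]
FD 8: (-9,0) -> (-9,8) [heading=90, draw]
BK 7: (-9,8) -> (-9,1) [heading=90, draw]
FD 7: (-9,1) -> (-9,8) [heading=90, draw]
BK 15: (-9,8) -> (-9,-7) [heading=90, draw]
PD: pen down
PU: pen up
FD 10: (-9,-7) -> (-9,3) [heading=90, move]
RT 90: heading 90 -> 0
FD 11: (-9,3) -> (2,3) [heading=0, move]
Final: pos=(2,3), heading=0, 5 segment(s) drawn

Answer: 2 3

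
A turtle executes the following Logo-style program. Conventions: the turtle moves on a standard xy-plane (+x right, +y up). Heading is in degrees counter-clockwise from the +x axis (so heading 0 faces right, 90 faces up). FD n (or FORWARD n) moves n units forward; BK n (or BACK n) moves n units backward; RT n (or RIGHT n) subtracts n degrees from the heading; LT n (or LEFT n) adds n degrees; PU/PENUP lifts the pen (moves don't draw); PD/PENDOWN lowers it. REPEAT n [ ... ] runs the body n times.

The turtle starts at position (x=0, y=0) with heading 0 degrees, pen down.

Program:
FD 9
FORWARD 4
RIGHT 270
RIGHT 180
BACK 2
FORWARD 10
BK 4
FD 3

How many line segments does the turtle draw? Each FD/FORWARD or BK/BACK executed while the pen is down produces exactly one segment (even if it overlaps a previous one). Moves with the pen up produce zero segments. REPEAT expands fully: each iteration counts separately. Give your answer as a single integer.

Executing turtle program step by step:
Start: pos=(0,0), heading=0, pen down
FD 9: (0,0) -> (9,0) [heading=0, draw]
FD 4: (9,0) -> (13,0) [heading=0, draw]
RT 270: heading 0 -> 90
RT 180: heading 90 -> 270
BK 2: (13,0) -> (13,2) [heading=270, draw]
FD 10: (13,2) -> (13,-8) [heading=270, draw]
BK 4: (13,-8) -> (13,-4) [heading=270, draw]
FD 3: (13,-4) -> (13,-7) [heading=270, draw]
Final: pos=(13,-7), heading=270, 6 segment(s) drawn
Segments drawn: 6

Answer: 6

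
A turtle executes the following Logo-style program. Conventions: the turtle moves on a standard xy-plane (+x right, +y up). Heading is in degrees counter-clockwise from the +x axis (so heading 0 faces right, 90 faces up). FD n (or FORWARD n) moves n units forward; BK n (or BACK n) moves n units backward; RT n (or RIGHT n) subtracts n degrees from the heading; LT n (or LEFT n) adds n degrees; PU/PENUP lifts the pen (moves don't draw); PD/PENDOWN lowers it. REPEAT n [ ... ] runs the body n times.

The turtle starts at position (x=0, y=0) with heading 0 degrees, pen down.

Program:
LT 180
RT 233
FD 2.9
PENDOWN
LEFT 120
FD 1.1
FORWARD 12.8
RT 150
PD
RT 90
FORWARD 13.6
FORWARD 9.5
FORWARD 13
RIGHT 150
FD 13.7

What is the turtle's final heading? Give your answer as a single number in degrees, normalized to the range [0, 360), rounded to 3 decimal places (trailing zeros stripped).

Answer: 37

Derivation:
Executing turtle program step by step:
Start: pos=(0,0), heading=0, pen down
LT 180: heading 0 -> 180
RT 233: heading 180 -> 307
FD 2.9: (0,0) -> (1.745,-2.316) [heading=307, draw]
PD: pen down
LT 120: heading 307 -> 67
FD 1.1: (1.745,-2.316) -> (2.175,-1.303) [heading=67, draw]
FD 12.8: (2.175,-1.303) -> (7.176,10.479) [heading=67, draw]
RT 150: heading 67 -> 277
PD: pen down
RT 90: heading 277 -> 187
FD 13.6: (7.176,10.479) -> (-6.322,8.822) [heading=187, draw]
FD 9.5: (-6.322,8.822) -> (-15.751,7.664) [heading=187, draw]
FD 13: (-15.751,7.664) -> (-28.654,6.079) [heading=187, draw]
RT 150: heading 187 -> 37
FD 13.7: (-28.654,6.079) -> (-17.713,14.324) [heading=37, draw]
Final: pos=(-17.713,14.324), heading=37, 7 segment(s) drawn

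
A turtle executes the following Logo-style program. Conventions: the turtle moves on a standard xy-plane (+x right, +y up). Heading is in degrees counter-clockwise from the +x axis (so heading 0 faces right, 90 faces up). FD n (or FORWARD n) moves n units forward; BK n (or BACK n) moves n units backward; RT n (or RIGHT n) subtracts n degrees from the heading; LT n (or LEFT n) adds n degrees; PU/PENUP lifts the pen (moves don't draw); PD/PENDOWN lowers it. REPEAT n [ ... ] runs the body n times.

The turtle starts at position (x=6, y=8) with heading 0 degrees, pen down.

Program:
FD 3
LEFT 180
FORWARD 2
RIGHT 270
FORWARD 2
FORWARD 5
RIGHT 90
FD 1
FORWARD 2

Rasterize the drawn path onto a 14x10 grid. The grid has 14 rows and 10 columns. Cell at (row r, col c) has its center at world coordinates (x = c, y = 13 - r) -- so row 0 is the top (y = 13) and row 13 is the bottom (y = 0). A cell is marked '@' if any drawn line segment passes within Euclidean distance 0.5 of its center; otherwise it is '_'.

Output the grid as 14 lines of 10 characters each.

Answer: __________
__________
__________
__________
__________
______@@@@
_______@__
_______@__
_______@__
_______@__
_______@__
_______@__
____@@@@__
__________

Derivation:
Segment 0: (6,8) -> (9,8)
Segment 1: (9,8) -> (7,8)
Segment 2: (7,8) -> (7,6)
Segment 3: (7,6) -> (7,1)
Segment 4: (7,1) -> (6,1)
Segment 5: (6,1) -> (4,1)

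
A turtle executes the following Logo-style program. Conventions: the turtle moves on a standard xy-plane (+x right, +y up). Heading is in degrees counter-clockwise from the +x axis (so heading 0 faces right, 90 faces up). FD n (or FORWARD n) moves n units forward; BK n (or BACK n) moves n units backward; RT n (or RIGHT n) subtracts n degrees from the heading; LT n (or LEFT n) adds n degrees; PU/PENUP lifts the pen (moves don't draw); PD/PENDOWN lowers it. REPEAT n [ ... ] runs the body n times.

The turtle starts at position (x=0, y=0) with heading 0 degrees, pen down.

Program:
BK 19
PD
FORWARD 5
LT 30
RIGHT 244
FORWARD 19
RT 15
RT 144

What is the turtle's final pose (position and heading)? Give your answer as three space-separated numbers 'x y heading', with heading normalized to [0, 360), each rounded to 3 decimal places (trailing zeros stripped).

Executing turtle program step by step:
Start: pos=(0,0), heading=0, pen down
BK 19: (0,0) -> (-19,0) [heading=0, draw]
PD: pen down
FD 5: (-19,0) -> (-14,0) [heading=0, draw]
LT 30: heading 0 -> 30
RT 244: heading 30 -> 146
FD 19: (-14,0) -> (-29.752,10.625) [heading=146, draw]
RT 15: heading 146 -> 131
RT 144: heading 131 -> 347
Final: pos=(-29.752,10.625), heading=347, 3 segment(s) drawn

Answer: -29.752 10.625 347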